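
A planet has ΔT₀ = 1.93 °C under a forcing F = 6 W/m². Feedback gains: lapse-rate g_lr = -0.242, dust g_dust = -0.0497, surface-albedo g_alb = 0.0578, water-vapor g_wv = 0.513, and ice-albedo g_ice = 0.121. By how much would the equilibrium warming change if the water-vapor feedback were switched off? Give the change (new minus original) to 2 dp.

Original: g = 0.4001, ΔT = 1.93/(1−0.4001) = 3.2172 °C.
Without water-vapor: g' = -0.1129, ΔT' = 1.93/(1+0.1129) = 1.7342 °C.
Change = 1.7342 − 3.2172 = -1.48 °C.

-1.48 °C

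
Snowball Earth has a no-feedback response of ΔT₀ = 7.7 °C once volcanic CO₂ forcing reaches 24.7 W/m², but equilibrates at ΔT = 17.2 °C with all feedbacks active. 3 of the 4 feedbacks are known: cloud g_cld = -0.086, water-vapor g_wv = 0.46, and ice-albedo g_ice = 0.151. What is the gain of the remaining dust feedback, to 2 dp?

Amplification A = ΔT/ΔT₀ = 17.2/7.7 = 2.234.
Total gain g = 1 − 1/A = 1 − 1/2.234 = 0.5524.
Known gains sum to -0.086 + 0.46 + 0.151 = 0.525.
g_dust = 0.5524 − 0.525 = 0.03.

0.03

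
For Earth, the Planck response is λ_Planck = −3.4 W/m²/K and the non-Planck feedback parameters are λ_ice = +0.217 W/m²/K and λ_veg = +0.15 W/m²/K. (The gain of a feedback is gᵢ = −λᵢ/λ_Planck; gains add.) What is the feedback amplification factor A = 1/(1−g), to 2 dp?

1.12

Convert to gains: g_ice = 0.217/3.4 = 0.06382; g_veg = 0.15/3.4 = 0.04412.
Total gain g = 0.10794.
A = 1/(1 − 0.10794) = 1.12.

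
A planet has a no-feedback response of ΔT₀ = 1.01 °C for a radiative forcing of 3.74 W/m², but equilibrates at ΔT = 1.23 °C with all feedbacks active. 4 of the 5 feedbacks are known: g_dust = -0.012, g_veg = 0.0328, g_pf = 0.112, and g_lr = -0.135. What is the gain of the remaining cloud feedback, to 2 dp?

Amplification A = ΔT/ΔT₀ = 1.23/1.01 = 1.218.
Total gain g = 1 − 1/A = 1 − 1/1.218 = 0.179.
Known gains sum to -0.012 + 0.0328 + 0.112 − 0.135 = -0.0022.
g_cld = 0.179 + 0.0022 = 0.18.

0.18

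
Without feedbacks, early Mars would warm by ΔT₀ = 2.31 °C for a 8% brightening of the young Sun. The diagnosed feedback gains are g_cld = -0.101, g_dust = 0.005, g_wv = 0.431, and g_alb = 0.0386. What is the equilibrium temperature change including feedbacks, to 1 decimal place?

Total gain g = -0.101 + 0.005 + 0.431 + 0.0386 = 0.3736.
Amplification A = 1/(1 − 0.3736) = 1.596.
ΔT = 2.31 × 1.596 = 3.7 °C.

3.7 °C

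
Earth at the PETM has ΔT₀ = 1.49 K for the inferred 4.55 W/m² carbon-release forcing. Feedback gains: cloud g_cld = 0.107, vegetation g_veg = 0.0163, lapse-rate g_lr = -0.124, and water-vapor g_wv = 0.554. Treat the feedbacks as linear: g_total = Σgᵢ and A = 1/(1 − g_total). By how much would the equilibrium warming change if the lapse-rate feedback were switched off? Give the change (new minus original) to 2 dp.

Original: g = 0.5533, ΔT = 1.49/(1−0.5533) = 3.3356 K.
Without lapse-rate: g' = 0.6773, ΔT' = 1.49/(1−0.6773) = 4.6173 K.
Change = 4.6173 − 3.3356 = 1.28 K.

1.28 K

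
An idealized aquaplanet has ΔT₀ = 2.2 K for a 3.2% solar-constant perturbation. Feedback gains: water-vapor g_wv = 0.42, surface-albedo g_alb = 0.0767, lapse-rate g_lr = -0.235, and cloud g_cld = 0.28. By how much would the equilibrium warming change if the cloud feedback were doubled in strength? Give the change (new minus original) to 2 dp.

7.54 K

Original: g = 0.5417, ΔT = 2.2/(1−0.5417) = 4.8003 K.
With doubled cloud: g' = 0.8217, ΔT' = 2.2/(1−0.8217) = 12.3388 K.
Change = 12.3388 − 4.8003 = 7.54 K.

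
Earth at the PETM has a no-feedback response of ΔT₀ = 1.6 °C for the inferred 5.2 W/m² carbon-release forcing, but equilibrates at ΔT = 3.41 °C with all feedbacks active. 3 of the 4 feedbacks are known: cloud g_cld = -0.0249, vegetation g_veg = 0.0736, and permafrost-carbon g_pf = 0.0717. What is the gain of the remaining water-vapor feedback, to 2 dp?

0.41

Amplification A = ΔT/ΔT₀ = 3.41/1.6 = 2.131.
Total gain g = 1 − 1/A = 1 − 1/2.131 = 0.5307.
Known gains sum to -0.0249 + 0.0736 + 0.0717 = 0.1204.
g_wv = 0.5307 − 0.1204 = 0.41.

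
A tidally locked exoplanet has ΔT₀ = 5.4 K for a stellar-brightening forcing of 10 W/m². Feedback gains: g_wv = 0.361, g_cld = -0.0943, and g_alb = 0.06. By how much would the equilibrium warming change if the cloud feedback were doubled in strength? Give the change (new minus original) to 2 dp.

Original: g = 0.3267, ΔT = 5.4/(1−0.3267) = 8.0202 K.
With doubled cloud: g' = 0.2324, ΔT' = 5.4/(1−0.2324) = 7.0349 K.
Change = 7.0349 − 8.0202 = -0.99 K.

-0.99 K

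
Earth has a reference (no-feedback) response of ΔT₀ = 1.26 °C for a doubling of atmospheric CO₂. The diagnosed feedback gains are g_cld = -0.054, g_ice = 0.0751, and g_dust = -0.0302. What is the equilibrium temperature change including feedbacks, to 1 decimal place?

1.2 °C

Total gain g = -0.054 + 0.0751 − 0.0302 = -0.0091.
Amplification A = 1/(1 + 0.0091) = 0.991.
ΔT = 1.26 × 0.991 = 1.2 °C.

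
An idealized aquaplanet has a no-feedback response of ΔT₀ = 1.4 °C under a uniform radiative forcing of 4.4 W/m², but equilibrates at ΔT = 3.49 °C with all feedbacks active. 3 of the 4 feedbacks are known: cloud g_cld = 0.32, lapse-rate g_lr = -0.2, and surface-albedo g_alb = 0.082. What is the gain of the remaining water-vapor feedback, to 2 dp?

0.40

Amplification A = ΔT/ΔT₀ = 3.49/1.4 = 2.493.
Total gain g = 1 − 1/A = 1 − 1/2.493 = 0.5989.
Known gains sum to 0.32 − 0.2 + 0.082 = 0.202.
g_wv = 0.5989 − 0.202 = 0.40.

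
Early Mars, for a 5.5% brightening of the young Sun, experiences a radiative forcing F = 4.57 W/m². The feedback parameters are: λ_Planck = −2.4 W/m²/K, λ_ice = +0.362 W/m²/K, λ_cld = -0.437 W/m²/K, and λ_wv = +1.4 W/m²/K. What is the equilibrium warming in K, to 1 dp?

Net feedback parameter λ = (−2.4) + (+0.362) + (-0.437) + (+1.4) = -1.075 W/m²/K.
ΔT = −F/λ = −4.57/(-1.075) = 4.3 K.

4.3 K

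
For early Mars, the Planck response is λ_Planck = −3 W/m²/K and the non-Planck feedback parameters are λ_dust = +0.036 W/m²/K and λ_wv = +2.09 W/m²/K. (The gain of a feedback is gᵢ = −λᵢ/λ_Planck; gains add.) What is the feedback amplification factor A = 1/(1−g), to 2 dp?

Convert to gains: g_dust = 0.036/3 = 0.012; g_wv = 2.09/3 = 0.6967.
Total gain g = 0.7087.
A = 1/(1 − 0.7087) = 3.43.

3.43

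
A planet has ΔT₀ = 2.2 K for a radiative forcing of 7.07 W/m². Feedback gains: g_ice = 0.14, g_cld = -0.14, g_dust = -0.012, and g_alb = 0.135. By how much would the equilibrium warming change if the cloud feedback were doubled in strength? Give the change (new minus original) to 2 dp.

Original: g = 0.123, ΔT = 2.2/(1−0.123) = 2.5086 K.
With doubled cloud: g' = -0.017, ΔT' = 2.2/(1+0.017) = 2.1632 K.
Change = 2.1632 − 2.5086 = -0.35 K.

-0.35 K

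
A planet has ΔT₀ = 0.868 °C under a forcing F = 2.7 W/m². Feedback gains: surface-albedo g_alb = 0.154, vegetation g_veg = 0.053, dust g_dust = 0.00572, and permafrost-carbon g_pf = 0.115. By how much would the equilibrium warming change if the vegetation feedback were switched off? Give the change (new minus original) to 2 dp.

Original: g = 0.32772, ΔT = 0.868/(1−0.32772) = 1.2911 °C.
Without vegetation: g' = 0.27472, ΔT' = 0.868/(1−0.27472) = 1.1968 °C.
Change = 1.1968 − 1.2911 = -0.09 °C.

-0.09 °C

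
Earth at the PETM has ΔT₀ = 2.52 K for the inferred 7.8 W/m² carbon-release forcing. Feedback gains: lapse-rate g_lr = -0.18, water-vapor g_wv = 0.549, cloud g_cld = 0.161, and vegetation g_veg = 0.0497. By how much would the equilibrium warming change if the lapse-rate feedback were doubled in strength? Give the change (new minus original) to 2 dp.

-1.80 K

Original: g = 0.5797, ΔT = 2.52/(1−0.5797) = 5.9957 K.
With doubled lapse-rate: g' = 0.3997, ΔT' = 2.52/(1−0.3997) = 4.1979 K.
Change = 4.1979 − 5.9957 = -1.80 K.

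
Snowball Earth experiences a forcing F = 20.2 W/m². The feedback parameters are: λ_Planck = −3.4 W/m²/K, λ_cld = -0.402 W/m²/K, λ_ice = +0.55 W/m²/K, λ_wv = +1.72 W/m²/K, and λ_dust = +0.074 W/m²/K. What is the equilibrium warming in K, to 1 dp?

13.9 K

Net feedback parameter λ = (−3.4) + (-0.402) + (+0.55) + (+1.72) + (+0.074) = -1.458 W/m²/K.
ΔT = −F/λ = −20.2/(-1.458) = 13.9 K.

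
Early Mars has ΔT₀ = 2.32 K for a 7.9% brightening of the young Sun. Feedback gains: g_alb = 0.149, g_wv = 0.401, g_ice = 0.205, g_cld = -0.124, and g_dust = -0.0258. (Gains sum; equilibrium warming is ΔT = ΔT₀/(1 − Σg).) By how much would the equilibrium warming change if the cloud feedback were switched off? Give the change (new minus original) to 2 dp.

2.69 K

Original: g = 0.6052, ΔT = 2.32/(1−0.6052) = 5.8764 K.
Without cloud: g' = 0.7292, ΔT' = 2.32/(1−0.7292) = 8.5672 K.
Change = 8.5672 − 5.8764 = 2.69 K.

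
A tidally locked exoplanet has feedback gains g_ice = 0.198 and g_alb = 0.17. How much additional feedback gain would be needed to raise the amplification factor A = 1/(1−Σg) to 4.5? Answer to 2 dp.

Current total gain = 0.368.
Target gain for A = 4.5: g* = 1 − 1/4.5 = 0.7778.
Additional gain needed = 0.7778 − 0.368 = 0.41.

0.41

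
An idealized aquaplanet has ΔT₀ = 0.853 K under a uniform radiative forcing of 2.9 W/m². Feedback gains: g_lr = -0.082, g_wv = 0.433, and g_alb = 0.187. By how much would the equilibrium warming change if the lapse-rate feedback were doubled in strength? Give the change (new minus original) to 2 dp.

-0.28 K

Original: g = 0.538, ΔT = 0.853/(1−0.538) = 1.8463 K.
With doubled lapse-rate: g' = 0.456, ΔT' = 0.853/(1−0.456) = 1.5680 K.
Change = 1.5680 − 1.8463 = -0.28 K.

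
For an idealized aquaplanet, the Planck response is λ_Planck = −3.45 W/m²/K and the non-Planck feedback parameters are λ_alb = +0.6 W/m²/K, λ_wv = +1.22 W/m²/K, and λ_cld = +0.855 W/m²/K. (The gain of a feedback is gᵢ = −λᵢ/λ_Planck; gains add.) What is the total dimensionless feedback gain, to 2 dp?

Convert to gains: g_alb = 0.6/3.45 = 0.1739; g_wv = 1.22/3.45 = 0.3536; g_cld = 0.855/3.45 = 0.2478.
Total gain g = 0.7753.

0.78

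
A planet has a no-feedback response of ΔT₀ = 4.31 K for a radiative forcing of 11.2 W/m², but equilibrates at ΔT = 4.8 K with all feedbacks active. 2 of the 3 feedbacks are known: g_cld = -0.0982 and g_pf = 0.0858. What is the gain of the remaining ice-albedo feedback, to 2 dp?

Amplification A = ΔT/ΔT₀ = 4.8/4.31 = 1.114.
Total gain g = 1 − 1/A = 1 − 1/1.114 = 0.1023.
Known gains sum to -0.0982 + 0.0858 = -0.0124.
g_ice = 0.1023 + 0.0124 = 0.11.

0.11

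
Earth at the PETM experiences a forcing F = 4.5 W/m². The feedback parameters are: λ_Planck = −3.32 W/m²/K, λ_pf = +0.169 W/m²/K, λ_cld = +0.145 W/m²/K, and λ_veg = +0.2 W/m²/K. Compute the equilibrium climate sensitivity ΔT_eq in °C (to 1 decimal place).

Net feedback parameter λ = (−3.32) + (+0.169) + (+0.145) + (+0.2) = -2.806 W/m²/K.
ΔT = −F/λ = −4.5/(-2.806) = 1.6 °C.

1.6 °C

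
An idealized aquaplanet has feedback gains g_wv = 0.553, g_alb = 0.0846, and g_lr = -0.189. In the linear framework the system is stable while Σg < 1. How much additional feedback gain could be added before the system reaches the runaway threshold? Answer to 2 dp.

0.55

Current total gain = 0.553 + 0.0846 − 0.189 = 0.4486.
Margin to runaway = 1 − 0.4486 = 0.55.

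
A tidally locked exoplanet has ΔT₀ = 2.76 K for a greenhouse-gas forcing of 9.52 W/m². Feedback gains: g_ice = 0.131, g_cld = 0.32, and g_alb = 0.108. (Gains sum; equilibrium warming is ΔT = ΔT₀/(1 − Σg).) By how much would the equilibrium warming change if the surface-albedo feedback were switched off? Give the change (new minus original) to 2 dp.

-1.23 K

Original: g = 0.559, ΔT = 2.76/(1−0.559) = 6.2585 K.
Without surface-albedo: g' = 0.451, ΔT' = 2.76/(1−0.451) = 5.0273 K.
Change = 5.0273 − 6.2585 = -1.23 K.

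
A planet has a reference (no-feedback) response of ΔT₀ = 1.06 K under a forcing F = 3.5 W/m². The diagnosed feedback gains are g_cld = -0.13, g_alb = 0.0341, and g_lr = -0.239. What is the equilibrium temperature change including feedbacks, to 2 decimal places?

Total gain g = -0.13 + 0.0341 − 0.239 = -0.3349.
Amplification A = 1/(1 + 0.3349) = 0.7491.
ΔT = 1.06 × 0.7491 = 0.79 K.

0.79 K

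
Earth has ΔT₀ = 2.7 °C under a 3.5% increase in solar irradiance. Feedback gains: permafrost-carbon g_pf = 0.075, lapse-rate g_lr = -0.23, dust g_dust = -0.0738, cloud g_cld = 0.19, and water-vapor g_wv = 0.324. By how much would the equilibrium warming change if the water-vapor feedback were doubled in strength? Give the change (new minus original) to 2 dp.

Original: g = 0.2852, ΔT = 2.7/(1−0.2852) = 3.7773 °C.
With doubled water-vapor: g' = 0.6092, ΔT' = 2.7/(1−0.6092) = 6.9089 °C.
Change = 6.9089 − 3.7773 = 3.13 °C.

3.13 °C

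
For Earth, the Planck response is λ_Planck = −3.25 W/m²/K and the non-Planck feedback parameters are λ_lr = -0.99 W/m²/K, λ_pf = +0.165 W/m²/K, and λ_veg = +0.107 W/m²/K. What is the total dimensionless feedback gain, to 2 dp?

Convert to gains: g_lr = -0.99/3.25 = -0.3046; g_pf = 0.165/3.25 = 0.05077; g_veg = 0.107/3.25 = 0.03292.
Total gain g = -0.22091.

-0.22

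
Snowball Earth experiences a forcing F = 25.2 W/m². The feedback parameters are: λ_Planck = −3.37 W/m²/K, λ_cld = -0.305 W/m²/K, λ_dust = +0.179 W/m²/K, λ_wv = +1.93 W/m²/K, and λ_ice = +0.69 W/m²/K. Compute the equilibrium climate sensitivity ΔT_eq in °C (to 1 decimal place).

28.8 °C

Net feedback parameter λ = (−3.37) + (-0.305) + (+0.179) + (+1.93) + (+0.69) = -0.876 W/m²/K.
ΔT = −F/λ = −25.2/(-0.876) = 28.8 °C.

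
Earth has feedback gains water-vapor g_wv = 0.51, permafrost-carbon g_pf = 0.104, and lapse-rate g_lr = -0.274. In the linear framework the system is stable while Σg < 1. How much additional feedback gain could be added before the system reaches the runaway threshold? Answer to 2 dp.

Current total gain = 0.51 + 0.104 − 0.274 = 0.34.
Margin to runaway = 1 − 0.34 = 0.66.

0.66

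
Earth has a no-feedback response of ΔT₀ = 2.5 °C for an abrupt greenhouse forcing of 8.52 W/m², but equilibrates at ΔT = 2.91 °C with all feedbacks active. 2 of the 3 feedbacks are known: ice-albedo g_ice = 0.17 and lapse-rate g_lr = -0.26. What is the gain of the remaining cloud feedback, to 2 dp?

Amplification A = ΔT/ΔT₀ = 2.91/2.5 = 1.164.
Total gain g = 1 − 1/A = 1 − 1/1.164 = 0.1409.
Known gains sum to 0.17 − 0.26 = -0.09.
g_cld = 0.1409 + 0.09 = 0.23.

0.23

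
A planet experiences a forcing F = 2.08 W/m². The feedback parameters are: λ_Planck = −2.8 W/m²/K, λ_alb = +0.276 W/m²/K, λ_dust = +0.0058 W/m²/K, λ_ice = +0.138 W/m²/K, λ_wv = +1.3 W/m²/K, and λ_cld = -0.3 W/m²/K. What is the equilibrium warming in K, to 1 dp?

1.5 K

Net feedback parameter λ = (−2.8) + (+0.276) + (+0.0058) + (+0.138) + (+1.3) + (-0.3) = -1.3802 W/m²/K.
ΔT = −F/λ = −2.08/(-1.3802) = 1.5 K.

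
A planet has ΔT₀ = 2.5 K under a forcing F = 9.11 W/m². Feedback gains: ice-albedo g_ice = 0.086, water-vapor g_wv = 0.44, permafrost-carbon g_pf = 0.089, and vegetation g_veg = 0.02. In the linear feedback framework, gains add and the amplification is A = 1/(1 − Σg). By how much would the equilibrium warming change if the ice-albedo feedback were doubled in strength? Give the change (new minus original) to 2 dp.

Original: g = 0.635, ΔT = 2.5/(1−0.635) = 6.8493 K.
With doubled ice-albedo: g' = 0.721, ΔT' = 2.5/(1−0.721) = 8.9606 K.
Change = 8.9606 − 6.8493 = 2.11 K.

2.11 K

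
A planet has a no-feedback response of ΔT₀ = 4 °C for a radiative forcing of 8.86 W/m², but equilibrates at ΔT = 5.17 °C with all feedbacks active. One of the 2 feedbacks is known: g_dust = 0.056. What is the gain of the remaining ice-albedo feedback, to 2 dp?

0.17

Amplification A = ΔT/ΔT₀ = 5.17/4 = 1.292.
Total gain g = 1 − 1/A = 1 − 1/1.292 = 0.226.
The known gain is 0.056.
g_ice = 0.226 − 0.056 = 0.17.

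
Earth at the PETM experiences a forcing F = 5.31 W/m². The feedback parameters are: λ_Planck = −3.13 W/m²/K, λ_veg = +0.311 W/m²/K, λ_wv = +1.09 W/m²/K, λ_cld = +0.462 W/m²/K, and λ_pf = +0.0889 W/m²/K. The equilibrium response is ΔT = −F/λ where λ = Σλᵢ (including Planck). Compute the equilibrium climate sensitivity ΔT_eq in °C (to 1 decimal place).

Net feedback parameter λ = (−3.13) + (+0.311) + (+1.09) + (+0.462) + (+0.0889) = -1.1781 W/m²/K.
ΔT = −F/λ = −5.31/(-1.1781) = 4.5 °C.

4.5 °C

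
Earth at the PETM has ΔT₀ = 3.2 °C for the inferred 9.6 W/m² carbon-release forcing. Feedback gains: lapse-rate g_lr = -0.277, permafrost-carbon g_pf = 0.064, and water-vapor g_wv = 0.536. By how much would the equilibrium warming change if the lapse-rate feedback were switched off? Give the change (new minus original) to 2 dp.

Original: g = 0.323, ΔT = 3.2/(1−0.323) = 4.7267 °C.
Without lapse-rate: g' = 0.6, ΔT' = 3.2/(1−0.6) = 8.0000 °C.
Change = 8.0000 − 4.7267 = 3.27 °C.

3.27 °C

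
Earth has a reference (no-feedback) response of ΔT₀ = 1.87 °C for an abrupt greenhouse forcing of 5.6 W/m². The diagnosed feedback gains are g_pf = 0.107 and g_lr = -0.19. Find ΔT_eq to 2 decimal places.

1.73 °C

Total gain g = 0.107 − 0.19 = -0.083.
Amplification A = 1/(1 + 0.083) = 0.9234.
ΔT = 1.87 × 0.9234 = 1.73 °C.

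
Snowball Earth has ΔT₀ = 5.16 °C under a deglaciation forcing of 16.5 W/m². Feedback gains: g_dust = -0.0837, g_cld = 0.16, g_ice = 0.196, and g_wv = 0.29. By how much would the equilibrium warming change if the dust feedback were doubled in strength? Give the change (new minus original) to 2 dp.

-1.89 °C

Original: g = 0.5623, ΔT = 5.16/(1−0.5623) = 11.7889 °C.
With doubled dust: g' = 0.4786, ΔT' = 5.16/(1−0.4786) = 9.8964 °C.
Change = 9.8964 − 11.7889 = -1.89 °C.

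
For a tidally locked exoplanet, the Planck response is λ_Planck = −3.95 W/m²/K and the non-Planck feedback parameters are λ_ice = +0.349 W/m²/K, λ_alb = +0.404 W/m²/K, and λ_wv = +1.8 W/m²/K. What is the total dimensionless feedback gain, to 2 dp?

Convert to gains: g_ice = 0.349/3.95 = 0.08835; g_alb = 0.404/3.95 = 0.1023; g_wv = 1.8/3.95 = 0.4557.
Total gain g = 0.64635.

0.65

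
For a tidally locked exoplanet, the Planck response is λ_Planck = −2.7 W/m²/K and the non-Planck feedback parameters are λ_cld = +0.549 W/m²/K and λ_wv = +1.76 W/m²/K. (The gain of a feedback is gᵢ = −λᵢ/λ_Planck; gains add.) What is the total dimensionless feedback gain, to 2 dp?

0.86

Convert to gains: g_cld = 0.549/2.7 = 0.2033; g_wv = 1.76/2.7 = 0.6519.
Total gain g = 0.8552.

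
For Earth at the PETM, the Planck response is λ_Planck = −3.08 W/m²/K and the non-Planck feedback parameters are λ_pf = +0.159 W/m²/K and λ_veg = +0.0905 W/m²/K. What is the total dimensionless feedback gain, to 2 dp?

Convert to gains: g_pf = 0.159/3.08 = 0.05162; g_veg = 0.0905/3.08 = 0.02938.
Total gain g = 0.081.

0.08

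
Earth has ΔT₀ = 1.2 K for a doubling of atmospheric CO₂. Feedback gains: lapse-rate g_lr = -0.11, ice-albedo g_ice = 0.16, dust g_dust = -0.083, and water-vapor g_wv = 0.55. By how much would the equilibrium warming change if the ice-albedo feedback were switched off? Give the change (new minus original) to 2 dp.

Original: g = 0.517, ΔT = 1.2/(1−0.517) = 2.4845 K.
Without ice-albedo: g' = 0.357, ΔT' = 1.2/(1−0.357) = 1.8663 K.
Change = 1.8663 − 2.4845 = -0.62 K.

-0.62 K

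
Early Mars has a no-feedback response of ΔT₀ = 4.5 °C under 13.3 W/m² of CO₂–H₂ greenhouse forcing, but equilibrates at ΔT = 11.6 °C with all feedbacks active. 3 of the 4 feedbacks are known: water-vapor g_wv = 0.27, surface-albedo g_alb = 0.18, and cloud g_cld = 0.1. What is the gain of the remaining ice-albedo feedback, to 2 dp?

Amplification A = ΔT/ΔT₀ = 11.6/4.5 = 2.578.
Total gain g = 1 − 1/A = 1 − 1/2.578 = 0.6121.
Known gains sum to 0.27 + 0.18 + 0.1 = 0.55.
g_ice = 0.6121 − 0.55 = 0.06.

0.06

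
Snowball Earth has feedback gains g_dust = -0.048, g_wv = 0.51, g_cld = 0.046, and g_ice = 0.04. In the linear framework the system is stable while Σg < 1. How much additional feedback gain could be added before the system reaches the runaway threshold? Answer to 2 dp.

0.45

Current total gain = -0.048 + 0.51 + 0.046 + 0.04 = 0.548.
Margin to runaway = 1 − 0.548 = 0.45.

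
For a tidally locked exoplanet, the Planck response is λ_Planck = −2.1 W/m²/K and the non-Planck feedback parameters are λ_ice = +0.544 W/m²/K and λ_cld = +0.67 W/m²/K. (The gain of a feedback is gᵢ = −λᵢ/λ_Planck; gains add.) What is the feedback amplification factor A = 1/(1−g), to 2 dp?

2.37

Convert to gains: g_ice = 0.544/2.1 = 0.259; g_cld = 0.67/2.1 = 0.319.
Total gain g = 0.578.
A = 1/(1 − 0.578) = 2.37.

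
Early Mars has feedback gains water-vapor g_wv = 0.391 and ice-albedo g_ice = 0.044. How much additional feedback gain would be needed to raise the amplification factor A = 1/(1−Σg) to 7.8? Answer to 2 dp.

0.44

Current total gain = 0.435.
Target gain for A = 7.8: g* = 1 − 1/7.8 = 0.8718.
Additional gain needed = 0.8718 − 0.435 = 0.44.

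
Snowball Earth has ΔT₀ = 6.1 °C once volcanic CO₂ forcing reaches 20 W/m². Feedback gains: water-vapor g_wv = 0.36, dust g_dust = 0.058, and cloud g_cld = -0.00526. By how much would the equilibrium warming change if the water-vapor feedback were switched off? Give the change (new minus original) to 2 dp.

-3.95 °C

Original: g = 0.41274, ΔT = 6.1/(1−0.41274) = 10.3872 °C.
Without water-vapor: g' = 0.05274, ΔT' = 6.1/(1−0.05274) = 6.4396 °C.
Change = 6.4396 − 10.3872 = -3.95 °C.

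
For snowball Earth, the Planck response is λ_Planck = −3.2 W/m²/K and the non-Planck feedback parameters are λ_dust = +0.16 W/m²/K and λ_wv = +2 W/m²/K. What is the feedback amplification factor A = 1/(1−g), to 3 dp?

Convert to gains: g_dust = 0.16/3.2 = 0.05; g_wv = 2/3.2 = 0.625.
Total gain g = 0.675.
A = 1/(1 − 0.675) = 3.077.

3.077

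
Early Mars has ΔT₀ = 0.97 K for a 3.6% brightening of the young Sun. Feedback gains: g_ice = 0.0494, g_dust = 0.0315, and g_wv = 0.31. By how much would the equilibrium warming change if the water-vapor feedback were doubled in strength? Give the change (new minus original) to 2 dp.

Original: g = 0.3909, ΔT = 0.97/(1−0.3909) = 1.5925 K.
With doubled water-vapor: g' = 0.7009, ΔT' = 0.97/(1−0.7009) = 3.2431 K.
Change = 3.2431 − 1.5925 = 1.65 K.

1.65 K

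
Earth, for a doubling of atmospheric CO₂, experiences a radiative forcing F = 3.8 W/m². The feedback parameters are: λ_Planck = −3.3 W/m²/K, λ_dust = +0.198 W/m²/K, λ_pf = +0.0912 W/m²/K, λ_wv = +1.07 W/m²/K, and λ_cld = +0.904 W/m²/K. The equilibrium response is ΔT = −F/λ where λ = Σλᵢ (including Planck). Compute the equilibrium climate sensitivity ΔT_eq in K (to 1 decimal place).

3.7 K

Net feedback parameter λ = (−3.3) + (+0.198) + (+0.0912) + (+1.07) + (+0.904) = -1.0368 W/m²/K.
ΔT = −F/λ = −3.8/(-1.0368) = 3.7 K.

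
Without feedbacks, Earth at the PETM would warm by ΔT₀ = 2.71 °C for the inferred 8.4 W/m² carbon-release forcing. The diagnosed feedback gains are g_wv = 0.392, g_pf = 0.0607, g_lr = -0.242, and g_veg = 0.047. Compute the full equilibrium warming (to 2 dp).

3.65 °C

Total gain g = 0.392 + 0.0607 − 0.242 + 0.047 = 0.2577.
Amplification A = 1/(1 − 0.2577) = 1.347.
ΔT = 2.71 × 1.347 = 3.65 °C.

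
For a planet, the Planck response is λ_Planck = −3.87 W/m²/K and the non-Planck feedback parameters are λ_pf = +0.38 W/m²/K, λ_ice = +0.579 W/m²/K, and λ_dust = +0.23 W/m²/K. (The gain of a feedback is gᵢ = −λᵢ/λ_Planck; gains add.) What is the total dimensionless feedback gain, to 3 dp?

Convert to gains: g_pf = 0.38/3.87 = 0.09819; g_ice = 0.579/3.87 = 0.1496; g_dust = 0.23/3.87 = 0.05943.
Total gain g = 0.30722.

0.307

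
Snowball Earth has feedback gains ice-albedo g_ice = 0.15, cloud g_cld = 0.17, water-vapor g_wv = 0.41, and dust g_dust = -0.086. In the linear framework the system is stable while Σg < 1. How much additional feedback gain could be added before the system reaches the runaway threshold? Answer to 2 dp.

0.36

Current total gain = 0.15 + 0.17 + 0.41 − 0.086 = 0.644.
Margin to runaway = 1 − 0.644 = 0.36.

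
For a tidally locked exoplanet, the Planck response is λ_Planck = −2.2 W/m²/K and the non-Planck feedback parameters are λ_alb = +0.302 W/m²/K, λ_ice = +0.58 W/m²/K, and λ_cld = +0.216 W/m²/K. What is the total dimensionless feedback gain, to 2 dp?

Convert to gains: g_alb = 0.302/2.2 = 0.1373; g_ice = 0.58/2.2 = 0.2636; g_cld = 0.216/2.2 = 0.09818.
Total gain g = 0.49908.

0.50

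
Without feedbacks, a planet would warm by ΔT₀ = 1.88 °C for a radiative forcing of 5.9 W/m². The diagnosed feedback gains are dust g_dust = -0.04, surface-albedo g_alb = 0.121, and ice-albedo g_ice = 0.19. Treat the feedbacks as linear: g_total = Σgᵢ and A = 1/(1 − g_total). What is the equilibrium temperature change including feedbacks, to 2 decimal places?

2.58 °C

Total gain g = -0.04 + 0.121 + 0.19 = 0.271.
Amplification A = 1/(1 − 0.271) = 1.372.
ΔT = 1.88 × 1.372 = 2.58 °C.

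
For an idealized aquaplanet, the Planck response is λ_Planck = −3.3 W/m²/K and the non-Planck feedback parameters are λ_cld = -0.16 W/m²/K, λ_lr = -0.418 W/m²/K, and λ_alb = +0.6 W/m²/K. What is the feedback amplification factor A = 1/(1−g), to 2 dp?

Convert to gains: g_cld = -0.16/3.3 = -0.04848; g_lr = -0.418/3.3 = -0.1267; g_alb = 0.6/3.3 = 0.1818.
Total gain g = 0.00662.
A = 1/(1 − 0.00662) = 1.01.

1.01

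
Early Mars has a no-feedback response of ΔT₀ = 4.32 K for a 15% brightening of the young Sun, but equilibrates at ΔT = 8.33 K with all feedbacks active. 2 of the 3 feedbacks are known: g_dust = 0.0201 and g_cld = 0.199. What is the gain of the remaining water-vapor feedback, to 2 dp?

0.26

Amplification A = ΔT/ΔT₀ = 8.33/4.32 = 1.928.
Total gain g = 1 − 1/A = 1 − 1/1.928 = 0.4813.
Known gains sum to 0.0201 + 0.199 = 0.2191.
g_wv = 0.4813 − 0.2191 = 0.26.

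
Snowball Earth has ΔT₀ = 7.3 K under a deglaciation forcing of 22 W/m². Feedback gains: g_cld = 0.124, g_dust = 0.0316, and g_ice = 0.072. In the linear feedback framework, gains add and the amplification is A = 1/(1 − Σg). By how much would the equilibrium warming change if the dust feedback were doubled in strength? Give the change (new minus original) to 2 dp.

Original: g = 0.2276, ΔT = 7.3/(1−0.2276) = 9.4511 K.
With doubled dust: g' = 0.2592, ΔT' = 7.3/(1−0.2592) = 9.8542 K.
Change = 9.8542 − 9.4511 = 0.40 K.

0.40 K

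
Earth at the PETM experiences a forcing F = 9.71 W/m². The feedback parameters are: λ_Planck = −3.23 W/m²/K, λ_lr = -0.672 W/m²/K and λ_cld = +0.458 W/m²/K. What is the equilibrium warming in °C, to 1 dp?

2.8 °C

Net feedback parameter λ = (−3.23) + (-0.672) + (+0.458) = -3.444 W/m²/K.
ΔT = −F/λ = −9.71/(-3.444) = 2.8 °C.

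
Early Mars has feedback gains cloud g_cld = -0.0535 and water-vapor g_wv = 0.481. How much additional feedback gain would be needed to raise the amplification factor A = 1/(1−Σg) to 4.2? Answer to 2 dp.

0.33

Current total gain = 0.4275.
Target gain for A = 4.2: g* = 1 − 1/4.2 = 0.7619.
Additional gain needed = 0.7619 − 0.4275 = 0.33.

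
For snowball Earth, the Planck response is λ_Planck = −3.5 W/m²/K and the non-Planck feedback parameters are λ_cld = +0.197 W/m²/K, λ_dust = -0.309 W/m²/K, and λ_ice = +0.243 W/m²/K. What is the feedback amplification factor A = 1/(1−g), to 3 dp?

Convert to gains: g_cld = 0.197/3.5 = 0.05629; g_dust = -0.309/3.5 = -0.08829; g_ice = 0.243/3.5 = 0.06943.
Total gain g = 0.03743.
A = 1/(1 − 0.03743) = 1.039.

1.039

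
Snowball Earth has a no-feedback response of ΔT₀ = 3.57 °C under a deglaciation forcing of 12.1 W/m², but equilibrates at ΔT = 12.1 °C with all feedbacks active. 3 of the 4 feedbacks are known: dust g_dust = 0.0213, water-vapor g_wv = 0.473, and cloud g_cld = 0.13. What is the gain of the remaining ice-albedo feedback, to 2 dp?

0.08

Amplification A = ΔT/ΔT₀ = 12.1/3.57 = 3.389.
Total gain g = 1 − 1/A = 1 − 1/3.389 = 0.7049.
Known gains sum to 0.0213 + 0.473 + 0.13 = 0.6243.
g_ice = 0.7049 − 0.6243 = 0.08.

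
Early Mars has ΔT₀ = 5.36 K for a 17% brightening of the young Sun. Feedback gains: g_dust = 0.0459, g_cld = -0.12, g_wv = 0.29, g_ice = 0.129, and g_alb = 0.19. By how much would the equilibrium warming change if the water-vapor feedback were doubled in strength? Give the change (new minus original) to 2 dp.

19.09 K

Original: g = 0.5349, ΔT = 5.36/(1−0.5349) = 11.5244 K.
With doubled water-vapor: g' = 0.8249, ΔT' = 5.36/(1−0.8249) = 30.6111 K.
Change = 30.6111 − 11.5244 = 19.09 K.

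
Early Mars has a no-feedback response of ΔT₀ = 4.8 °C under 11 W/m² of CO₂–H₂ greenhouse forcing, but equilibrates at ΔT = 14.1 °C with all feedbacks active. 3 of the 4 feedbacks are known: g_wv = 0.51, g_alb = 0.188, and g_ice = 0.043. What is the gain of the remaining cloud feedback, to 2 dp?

-0.08

Amplification A = ΔT/ΔT₀ = 14.1/4.8 = 2.938.
Total gain g = 1 − 1/A = 1 − 1/2.938 = 0.6596.
Known gains sum to 0.51 + 0.188 + 0.043 = 0.741.
g_cld = 0.6596 − 0.741 = -0.08.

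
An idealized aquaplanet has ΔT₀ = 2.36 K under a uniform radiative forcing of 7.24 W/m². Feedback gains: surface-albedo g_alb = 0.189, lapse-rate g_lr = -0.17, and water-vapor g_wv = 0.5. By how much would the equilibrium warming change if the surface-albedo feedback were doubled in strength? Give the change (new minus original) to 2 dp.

Original: g = 0.519, ΔT = 2.36/(1−0.519) = 4.9064 K.
With doubled surface-albedo: g' = 0.708, ΔT' = 2.36/(1−0.708) = 8.0822 K.
Change = 8.0822 − 4.9064 = 3.18 K.

3.18 K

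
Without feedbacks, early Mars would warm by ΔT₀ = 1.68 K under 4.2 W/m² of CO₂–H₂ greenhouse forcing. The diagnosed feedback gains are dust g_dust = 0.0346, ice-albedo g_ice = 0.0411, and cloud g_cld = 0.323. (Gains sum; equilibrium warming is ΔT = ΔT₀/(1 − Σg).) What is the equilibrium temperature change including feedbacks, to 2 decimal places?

Total gain g = 0.0346 + 0.0411 + 0.323 = 0.3987.
Amplification A = 1/(1 − 0.3987) = 1.663.
ΔT = 1.68 × 1.663 = 2.79 K.

2.79 K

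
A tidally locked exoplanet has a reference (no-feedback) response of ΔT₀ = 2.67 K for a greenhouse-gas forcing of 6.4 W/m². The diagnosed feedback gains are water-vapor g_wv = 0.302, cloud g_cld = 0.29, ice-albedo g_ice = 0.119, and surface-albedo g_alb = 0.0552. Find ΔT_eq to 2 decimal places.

Total gain g = 0.302 + 0.29 + 0.119 + 0.0552 = 0.7662.
Amplification A = 1/(1 − 0.7662) = 4.277.
ΔT = 2.67 × 4.277 = 11.42 K.

11.42 K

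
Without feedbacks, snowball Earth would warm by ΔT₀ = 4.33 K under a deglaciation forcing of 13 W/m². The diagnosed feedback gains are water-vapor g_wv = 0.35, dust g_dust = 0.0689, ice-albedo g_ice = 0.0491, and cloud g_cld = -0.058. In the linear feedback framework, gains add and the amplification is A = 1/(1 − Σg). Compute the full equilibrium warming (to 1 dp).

7.3 K

Total gain g = 0.35 + 0.0689 + 0.0491 − 0.058 = 0.41.
Amplification A = 1/(1 − 0.41) = 1.695.
ΔT = 4.33 × 1.695 = 7.3 K.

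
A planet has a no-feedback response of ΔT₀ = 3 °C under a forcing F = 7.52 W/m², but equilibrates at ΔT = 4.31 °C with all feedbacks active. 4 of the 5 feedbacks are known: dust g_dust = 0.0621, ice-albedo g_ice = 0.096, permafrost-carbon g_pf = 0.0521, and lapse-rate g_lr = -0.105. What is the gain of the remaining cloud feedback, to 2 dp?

0.20

Amplification A = ΔT/ΔT₀ = 4.31/3 = 1.437.
Total gain g = 1 − 1/A = 1 − 1/1.437 = 0.3041.
Known gains sum to 0.0621 + 0.096 + 0.0521 − 0.105 = 0.1052.
g_cld = 0.3041 − 0.1052 = 0.20.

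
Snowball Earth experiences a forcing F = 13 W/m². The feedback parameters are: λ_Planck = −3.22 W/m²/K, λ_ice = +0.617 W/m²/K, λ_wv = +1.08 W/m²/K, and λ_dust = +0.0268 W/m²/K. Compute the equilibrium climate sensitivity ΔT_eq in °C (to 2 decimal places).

Net feedback parameter λ = (−3.22) + (+0.617) + (+1.08) + (+0.0268) = -1.4962 W/m²/K.
ΔT = −F/λ = −13/(-1.4962) = 8.69 °C.

8.69 °C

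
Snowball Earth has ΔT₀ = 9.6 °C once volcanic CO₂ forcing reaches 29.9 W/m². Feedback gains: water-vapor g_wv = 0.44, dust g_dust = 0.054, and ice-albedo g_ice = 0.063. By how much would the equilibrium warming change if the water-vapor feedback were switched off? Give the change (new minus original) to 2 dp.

Original: g = 0.557, ΔT = 9.6/(1−0.557) = 21.6704 °C.
Without water-vapor: g' = 0.117, ΔT' = 9.6/(1−0.117) = 10.8720 °C.
Change = 10.8720 − 21.6704 = -10.80 °C.

-10.80 °C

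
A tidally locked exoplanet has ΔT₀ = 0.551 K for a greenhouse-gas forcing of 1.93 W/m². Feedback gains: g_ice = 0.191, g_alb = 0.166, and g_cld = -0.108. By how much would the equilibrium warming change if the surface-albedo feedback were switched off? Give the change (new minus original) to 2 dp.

-0.13 K

Original: g = 0.249, ΔT = 0.551/(1−0.249) = 0.7337 K.
Without surface-albedo: g' = 0.083, ΔT' = 0.551/(1−0.083) = 0.6009 K.
Change = 0.6009 − 0.7337 = -0.13 K.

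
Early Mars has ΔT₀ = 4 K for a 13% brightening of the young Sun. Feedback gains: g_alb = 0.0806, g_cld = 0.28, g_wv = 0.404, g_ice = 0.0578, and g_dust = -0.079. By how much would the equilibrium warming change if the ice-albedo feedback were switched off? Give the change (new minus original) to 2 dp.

-2.87 K

Original: g = 0.7434, ΔT = 4/(1−0.7434) = 15.5885 K.
Without ice-albedo: g' = 0.6856, ΔT' = 4/(1−0.6856) = 12.7226 K.
Change = 12.7226 − 15.5885 = -2.87 K.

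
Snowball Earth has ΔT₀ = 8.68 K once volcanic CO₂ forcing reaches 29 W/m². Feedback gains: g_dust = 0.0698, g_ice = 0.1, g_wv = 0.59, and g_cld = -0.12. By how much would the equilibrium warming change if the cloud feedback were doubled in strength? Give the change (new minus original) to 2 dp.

Original: g = 0.6398, ΔT = 8.68/(1−0.6398) = 24.0977 K.
With doubled cloud: g' = 0.5198, ΔT' = 8.68/(1−0.5198) = 18.0758 K.
Change = 18.0758 − 24.0977 = -6.02 K.

-6.02 K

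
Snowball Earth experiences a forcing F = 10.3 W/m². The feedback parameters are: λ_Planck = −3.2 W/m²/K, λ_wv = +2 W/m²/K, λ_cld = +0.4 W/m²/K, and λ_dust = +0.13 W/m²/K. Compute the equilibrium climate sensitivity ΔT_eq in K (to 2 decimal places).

Net feedback parameter λ = (−3.2) + (+2) + (+0.4) + (+0.13) = -0.67 W/m²/K.
ΔT = −F/λ = −10.3/(-0.67) = 15.37 K.

15.37 K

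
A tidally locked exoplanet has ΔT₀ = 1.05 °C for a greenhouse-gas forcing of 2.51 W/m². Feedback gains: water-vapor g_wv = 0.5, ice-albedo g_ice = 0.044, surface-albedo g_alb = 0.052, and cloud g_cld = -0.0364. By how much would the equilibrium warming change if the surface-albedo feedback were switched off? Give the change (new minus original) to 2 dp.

Original: g = 0.5596, ΔT = 1.05/(1−0.5596) = 2.3842 °C.
Without surface-albedo: g' = 0.5076, ΔT' = 1.05/(1−0.5076) = 2.1324 °C.
Change = 2.1324 − 2.3842 = -0.25 °C.

-0.25 °C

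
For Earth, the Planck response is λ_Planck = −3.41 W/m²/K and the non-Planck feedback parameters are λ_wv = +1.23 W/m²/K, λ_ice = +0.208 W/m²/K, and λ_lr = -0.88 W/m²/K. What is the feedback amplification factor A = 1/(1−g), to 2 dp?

Convert to gains: g_wv = 1.23/3.41 = 0.3607; g_ice = 0.208/3.41 = 0.061; g_lr = -0.88/3.41 = -0.2581.
Total gain g = 0.1636.
A = 1/(1 − 0.1636) = 1.20.

1.20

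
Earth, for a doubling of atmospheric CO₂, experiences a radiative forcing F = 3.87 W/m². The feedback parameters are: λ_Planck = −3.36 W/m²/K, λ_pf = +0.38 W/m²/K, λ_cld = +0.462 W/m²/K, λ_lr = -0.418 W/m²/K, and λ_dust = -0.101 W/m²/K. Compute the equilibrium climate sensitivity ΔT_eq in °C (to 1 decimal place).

1.3 °C

Net feedback parameter λ = (−3.36) + (+0.38) + (+0.462) + (-0.418) + (-0.101) = -3.037 W/m²/K.
ΔT = −F/λ = −3.87/(-3.037) = 1.3 °C.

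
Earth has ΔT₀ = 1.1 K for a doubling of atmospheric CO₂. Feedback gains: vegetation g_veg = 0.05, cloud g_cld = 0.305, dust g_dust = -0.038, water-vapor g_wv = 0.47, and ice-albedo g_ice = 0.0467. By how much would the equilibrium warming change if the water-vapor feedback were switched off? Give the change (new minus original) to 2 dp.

-4.89 K

Original: g = 0.8337, ΔT = 1.1/(1−0.8337) = 6.6146 K.
Without water-vapor: g' = 0.3637, ΔT' = 1.1/(1−0.3637) = 1.7287 K.
Change = 1.7287 − 6.6146 = -4.89 K.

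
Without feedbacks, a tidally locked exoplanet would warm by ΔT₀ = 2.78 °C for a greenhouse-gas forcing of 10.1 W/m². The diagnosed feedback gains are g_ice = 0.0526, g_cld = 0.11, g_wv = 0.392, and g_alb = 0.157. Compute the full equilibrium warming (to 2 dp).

Total gain g = 0.0526 + 0.11 + 0.392 + 0.157 = 0.7116.
Amplification A = 1/(1 − 0.7116) = 3.467.
ΔT = 2.78 × 3.467 = 9.64 °C.

9.64 °C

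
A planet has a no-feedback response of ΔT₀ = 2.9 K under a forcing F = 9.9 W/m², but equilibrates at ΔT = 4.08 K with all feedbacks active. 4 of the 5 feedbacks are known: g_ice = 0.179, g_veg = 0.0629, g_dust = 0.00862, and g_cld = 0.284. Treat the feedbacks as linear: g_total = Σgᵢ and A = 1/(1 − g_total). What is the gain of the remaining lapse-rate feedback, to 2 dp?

Amplification A = ΔT/ΔT₀ = 4.08/2.9 = 1.407.
Total gain g = 1 − 1/A = 1 − 1/1.407 = 0.2893.
Known gains sum to 0.179 + 0.0629 + 0.00862 + 0.284 = 0.53452.
g_lr = 0.2893 − 0.53452 = -0.25.

-0.25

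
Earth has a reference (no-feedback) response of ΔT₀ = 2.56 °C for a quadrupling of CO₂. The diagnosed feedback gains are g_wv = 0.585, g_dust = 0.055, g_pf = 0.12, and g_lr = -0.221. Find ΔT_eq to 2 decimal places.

Total gain g = 0.585 + 0.055 + 0.12 − 0.221 = 0.539.
Amplification A = 1/(1 − 0.539) = 2.169.
ΔT = 2.56 × 2.169 = 5.55 °C.

5.55 °C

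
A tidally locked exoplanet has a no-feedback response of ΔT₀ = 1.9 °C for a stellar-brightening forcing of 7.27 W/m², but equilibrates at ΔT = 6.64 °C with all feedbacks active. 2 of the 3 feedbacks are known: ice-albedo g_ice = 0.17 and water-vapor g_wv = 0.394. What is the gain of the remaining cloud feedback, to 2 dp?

Amplification A = ΔT/ΔT₀ = 6.64/1.9 = 3.495.
Total gain g = 1 − 1/A = 1 − 1/3.495 = 0.7139.
Known gains sum to 0.17 + 0.394 = 0.564.
g_cld = 0.7139 − 0.564 = 0.15.

0.15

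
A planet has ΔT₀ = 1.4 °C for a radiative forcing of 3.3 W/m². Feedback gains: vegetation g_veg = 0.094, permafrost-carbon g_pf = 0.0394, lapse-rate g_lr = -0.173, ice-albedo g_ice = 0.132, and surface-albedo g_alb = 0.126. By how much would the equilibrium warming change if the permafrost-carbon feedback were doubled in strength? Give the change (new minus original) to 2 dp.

0.10 °C

Original: g = 0.2184, ΔT = 1.4/(1−0.2184) = 1.7912 °C.
With doubled permafrost-carbon: g' = 0.2578, ΔT' = 1.4/(1−0.2578) = 1.8863 °C.
Change = 1.8863 − 1.7912 = 0.10 °C.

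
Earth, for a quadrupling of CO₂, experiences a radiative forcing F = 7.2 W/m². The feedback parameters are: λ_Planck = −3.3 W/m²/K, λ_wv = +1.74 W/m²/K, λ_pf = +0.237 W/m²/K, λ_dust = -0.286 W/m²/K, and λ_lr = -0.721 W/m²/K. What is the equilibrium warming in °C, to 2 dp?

3.09 °C

Net feedback parameter λ = (−3.3) + (+1.74) + (+0.237) + (-0.286) + (-0.721) = -2.33 W/m²/K.
ΔT = −F/λ = −7.2/(-2.33) = 3.09 °C.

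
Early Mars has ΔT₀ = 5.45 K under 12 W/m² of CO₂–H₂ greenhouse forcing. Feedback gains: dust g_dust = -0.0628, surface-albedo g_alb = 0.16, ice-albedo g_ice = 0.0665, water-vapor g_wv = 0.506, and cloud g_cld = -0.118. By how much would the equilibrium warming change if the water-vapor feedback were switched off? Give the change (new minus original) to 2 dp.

Original: g = 0.5517, ΔT = 5.45/(1−0.5517) = 12.1570 K.
Without water-vapor: g' = 0.0457, ΔT' = 5.45/(1−0.0457) = 5.7110 K.
Change = 5.7110 − 12.1570 = -6.45 K.

-6.45 K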